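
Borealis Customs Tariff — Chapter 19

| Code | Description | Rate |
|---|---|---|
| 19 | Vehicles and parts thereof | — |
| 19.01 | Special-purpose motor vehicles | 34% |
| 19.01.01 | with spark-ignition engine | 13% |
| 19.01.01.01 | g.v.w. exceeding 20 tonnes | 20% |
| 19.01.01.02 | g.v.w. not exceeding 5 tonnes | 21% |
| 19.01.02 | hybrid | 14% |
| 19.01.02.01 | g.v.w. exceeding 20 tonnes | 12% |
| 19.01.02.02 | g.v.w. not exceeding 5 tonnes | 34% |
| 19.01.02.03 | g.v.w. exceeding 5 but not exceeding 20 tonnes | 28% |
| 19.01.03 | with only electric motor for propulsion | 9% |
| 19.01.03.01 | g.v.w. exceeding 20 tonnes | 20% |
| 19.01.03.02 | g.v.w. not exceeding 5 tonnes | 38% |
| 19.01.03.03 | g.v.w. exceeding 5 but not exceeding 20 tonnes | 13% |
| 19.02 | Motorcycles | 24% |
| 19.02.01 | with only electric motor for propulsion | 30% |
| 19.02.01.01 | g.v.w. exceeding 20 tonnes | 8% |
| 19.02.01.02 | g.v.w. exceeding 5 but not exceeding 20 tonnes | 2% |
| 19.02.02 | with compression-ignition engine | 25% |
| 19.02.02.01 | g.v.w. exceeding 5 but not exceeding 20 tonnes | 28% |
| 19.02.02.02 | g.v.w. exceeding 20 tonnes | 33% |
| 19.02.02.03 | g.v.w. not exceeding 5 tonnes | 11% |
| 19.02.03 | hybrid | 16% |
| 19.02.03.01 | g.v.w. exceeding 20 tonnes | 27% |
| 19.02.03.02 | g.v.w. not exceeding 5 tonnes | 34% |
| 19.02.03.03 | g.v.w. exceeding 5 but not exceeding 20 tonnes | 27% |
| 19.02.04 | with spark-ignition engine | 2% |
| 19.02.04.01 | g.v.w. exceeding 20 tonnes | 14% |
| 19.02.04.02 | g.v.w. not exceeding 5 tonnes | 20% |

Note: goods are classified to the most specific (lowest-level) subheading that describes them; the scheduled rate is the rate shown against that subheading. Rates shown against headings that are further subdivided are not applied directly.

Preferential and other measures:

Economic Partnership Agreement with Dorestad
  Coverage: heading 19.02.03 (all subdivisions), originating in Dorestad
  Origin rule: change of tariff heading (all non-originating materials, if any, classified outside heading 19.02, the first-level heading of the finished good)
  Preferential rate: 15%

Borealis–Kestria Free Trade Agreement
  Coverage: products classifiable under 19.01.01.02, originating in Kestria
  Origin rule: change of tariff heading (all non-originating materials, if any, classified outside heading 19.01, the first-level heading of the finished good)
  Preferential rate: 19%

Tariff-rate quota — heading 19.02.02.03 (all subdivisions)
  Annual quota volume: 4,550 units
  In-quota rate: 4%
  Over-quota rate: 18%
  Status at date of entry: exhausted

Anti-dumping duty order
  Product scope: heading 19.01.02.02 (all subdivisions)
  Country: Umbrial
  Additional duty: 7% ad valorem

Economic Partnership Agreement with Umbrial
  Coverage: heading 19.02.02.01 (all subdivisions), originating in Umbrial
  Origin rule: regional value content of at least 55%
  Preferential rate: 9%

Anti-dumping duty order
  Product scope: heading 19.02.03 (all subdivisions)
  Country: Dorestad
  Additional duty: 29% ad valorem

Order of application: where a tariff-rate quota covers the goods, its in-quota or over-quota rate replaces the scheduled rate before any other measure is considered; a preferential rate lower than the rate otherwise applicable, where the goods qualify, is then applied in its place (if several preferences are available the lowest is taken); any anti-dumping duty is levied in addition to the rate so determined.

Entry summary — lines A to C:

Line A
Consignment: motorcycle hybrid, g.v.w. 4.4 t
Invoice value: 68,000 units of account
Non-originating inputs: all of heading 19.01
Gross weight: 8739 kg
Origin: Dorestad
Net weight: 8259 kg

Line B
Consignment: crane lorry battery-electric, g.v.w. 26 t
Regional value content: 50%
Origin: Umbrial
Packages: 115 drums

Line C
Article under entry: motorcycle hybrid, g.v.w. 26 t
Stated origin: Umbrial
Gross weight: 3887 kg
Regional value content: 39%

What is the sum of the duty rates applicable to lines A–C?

Line A: motorcycle → 19.02; hybrid → 19.02.03; g.v.w. 4.4 t → 19.02.03.02. Scheduled 34%. Dorestad agreement on 19.02.03: CTH met → 15% available; preferential 15%; anti-dumping (Dorestad, 19.02.03): +29%; total 15% + 29% = 44%. → 44%.
Line B: crane lorry → 19.01; battery-electric → 19.01.03; g.v.w. 26 t → 19.01.03.01. Scheduled 20%. Umbrial agreement on 19.02.02.01: 19.01.03.01 not covered. → 20%.
Line C: motorcycle → 19.02; hybrid → 19.02.03; g.v.w. 26 t → 19.02.03.01. Scheduled 27%. Umbrial agreement on 19.02.02.01: 19.02.03.01 not covered. → 27%.
Sum: 44% + 20% + 27% = 91%.

91%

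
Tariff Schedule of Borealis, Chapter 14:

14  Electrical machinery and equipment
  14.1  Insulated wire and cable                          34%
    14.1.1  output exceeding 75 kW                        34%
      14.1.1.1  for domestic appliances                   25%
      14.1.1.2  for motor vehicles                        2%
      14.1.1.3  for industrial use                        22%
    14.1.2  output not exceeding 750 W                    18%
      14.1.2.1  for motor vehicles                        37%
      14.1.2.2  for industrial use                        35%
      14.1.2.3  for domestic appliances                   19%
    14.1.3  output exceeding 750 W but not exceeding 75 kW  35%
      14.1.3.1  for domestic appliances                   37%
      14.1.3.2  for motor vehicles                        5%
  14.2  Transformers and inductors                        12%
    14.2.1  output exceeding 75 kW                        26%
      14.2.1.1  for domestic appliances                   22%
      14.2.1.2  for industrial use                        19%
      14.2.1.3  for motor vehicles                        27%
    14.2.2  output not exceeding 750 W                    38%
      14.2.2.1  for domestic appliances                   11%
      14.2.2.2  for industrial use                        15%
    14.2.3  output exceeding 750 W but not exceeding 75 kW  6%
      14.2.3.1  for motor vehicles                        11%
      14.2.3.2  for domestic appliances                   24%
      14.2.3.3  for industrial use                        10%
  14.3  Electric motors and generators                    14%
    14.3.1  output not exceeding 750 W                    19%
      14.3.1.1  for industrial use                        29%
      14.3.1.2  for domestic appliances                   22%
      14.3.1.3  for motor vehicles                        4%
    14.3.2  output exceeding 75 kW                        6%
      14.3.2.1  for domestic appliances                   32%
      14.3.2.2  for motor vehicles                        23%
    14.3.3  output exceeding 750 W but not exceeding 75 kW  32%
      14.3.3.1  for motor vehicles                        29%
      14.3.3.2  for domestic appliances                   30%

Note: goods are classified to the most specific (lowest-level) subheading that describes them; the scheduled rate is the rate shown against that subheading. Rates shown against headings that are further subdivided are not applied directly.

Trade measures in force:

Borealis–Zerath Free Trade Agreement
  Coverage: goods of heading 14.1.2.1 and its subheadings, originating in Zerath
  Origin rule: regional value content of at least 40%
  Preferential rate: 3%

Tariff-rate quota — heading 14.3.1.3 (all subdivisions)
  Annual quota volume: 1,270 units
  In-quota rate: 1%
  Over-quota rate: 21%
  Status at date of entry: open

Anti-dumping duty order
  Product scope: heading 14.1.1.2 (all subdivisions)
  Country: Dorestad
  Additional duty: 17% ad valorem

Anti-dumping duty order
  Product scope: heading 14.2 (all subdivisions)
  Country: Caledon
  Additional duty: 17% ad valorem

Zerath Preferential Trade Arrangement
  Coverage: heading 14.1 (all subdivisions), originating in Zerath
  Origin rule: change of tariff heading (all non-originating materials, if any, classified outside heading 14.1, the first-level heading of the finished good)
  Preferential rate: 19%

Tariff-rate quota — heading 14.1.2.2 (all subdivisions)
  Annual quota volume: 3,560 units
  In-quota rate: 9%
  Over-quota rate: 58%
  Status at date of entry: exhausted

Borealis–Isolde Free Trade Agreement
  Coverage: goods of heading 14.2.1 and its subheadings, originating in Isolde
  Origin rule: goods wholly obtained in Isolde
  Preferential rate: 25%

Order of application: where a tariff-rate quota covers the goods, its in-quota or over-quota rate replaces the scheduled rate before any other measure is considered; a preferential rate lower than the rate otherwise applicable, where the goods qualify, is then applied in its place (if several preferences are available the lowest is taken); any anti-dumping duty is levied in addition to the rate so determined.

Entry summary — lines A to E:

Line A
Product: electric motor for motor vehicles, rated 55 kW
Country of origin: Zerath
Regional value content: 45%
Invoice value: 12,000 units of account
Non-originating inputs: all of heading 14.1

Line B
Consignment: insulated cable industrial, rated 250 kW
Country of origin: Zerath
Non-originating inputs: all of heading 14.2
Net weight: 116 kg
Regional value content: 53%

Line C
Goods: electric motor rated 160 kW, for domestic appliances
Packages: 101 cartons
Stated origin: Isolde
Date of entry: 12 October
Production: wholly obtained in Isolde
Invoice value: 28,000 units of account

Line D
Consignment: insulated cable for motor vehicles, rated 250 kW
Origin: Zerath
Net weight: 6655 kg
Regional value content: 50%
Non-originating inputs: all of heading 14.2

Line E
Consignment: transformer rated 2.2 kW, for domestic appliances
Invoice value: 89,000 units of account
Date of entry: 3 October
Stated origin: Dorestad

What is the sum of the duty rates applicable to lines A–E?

Line A: electric motor → 14.3; rated 55 kW → 14.3.3; for motor vehicles → 14.3.3.1. Scheduled 29%. Zerath agreement on 14.1.2.1: 14.3.3.1 not covered; Zerath agreement on 14.1: 14.3.3.1 not covered. → 29%.
Line B: insulated cable → 14.1; rated 250 kW → 14.1.1; industrial → 14.1.1.3. Scheduled 22%. Zerath agreement on 14.1.2.1: 14.1.1.3 not covered; Zerath agreement on 14.1: CTH met → 19% available; preferential 19%. → 19%.
Line C: electric motor → 14.3; rated 160 kW → 14.3.2; for domestic appliances → 14.3.2.1. Scheduled 32%. Isolde agreement on 14.2.1: 14.3.2.1 not covered. → 32%.
Line D: insulated cable → 14.1; rated 250 kW → 14.1.1; for motor vehicles → 14.1.1.2. Scheduled 2%. Zerath agreement on 14.1.2.1: 14.1.1.2 not covered; Zerath agreement on 14.1: CTH met → 19% available; preference 19% not lower than 2% → no reduction. → 2%.
Line E: transformer → 14.2; rated 2.2 kW → 14.2.3; for domestic appliances → 14.2.3.2. Scheduled 24%. No special measure applies. → 24%.
Sum: 29% + 19% + 32% + 2% + 24% = 106%.

106%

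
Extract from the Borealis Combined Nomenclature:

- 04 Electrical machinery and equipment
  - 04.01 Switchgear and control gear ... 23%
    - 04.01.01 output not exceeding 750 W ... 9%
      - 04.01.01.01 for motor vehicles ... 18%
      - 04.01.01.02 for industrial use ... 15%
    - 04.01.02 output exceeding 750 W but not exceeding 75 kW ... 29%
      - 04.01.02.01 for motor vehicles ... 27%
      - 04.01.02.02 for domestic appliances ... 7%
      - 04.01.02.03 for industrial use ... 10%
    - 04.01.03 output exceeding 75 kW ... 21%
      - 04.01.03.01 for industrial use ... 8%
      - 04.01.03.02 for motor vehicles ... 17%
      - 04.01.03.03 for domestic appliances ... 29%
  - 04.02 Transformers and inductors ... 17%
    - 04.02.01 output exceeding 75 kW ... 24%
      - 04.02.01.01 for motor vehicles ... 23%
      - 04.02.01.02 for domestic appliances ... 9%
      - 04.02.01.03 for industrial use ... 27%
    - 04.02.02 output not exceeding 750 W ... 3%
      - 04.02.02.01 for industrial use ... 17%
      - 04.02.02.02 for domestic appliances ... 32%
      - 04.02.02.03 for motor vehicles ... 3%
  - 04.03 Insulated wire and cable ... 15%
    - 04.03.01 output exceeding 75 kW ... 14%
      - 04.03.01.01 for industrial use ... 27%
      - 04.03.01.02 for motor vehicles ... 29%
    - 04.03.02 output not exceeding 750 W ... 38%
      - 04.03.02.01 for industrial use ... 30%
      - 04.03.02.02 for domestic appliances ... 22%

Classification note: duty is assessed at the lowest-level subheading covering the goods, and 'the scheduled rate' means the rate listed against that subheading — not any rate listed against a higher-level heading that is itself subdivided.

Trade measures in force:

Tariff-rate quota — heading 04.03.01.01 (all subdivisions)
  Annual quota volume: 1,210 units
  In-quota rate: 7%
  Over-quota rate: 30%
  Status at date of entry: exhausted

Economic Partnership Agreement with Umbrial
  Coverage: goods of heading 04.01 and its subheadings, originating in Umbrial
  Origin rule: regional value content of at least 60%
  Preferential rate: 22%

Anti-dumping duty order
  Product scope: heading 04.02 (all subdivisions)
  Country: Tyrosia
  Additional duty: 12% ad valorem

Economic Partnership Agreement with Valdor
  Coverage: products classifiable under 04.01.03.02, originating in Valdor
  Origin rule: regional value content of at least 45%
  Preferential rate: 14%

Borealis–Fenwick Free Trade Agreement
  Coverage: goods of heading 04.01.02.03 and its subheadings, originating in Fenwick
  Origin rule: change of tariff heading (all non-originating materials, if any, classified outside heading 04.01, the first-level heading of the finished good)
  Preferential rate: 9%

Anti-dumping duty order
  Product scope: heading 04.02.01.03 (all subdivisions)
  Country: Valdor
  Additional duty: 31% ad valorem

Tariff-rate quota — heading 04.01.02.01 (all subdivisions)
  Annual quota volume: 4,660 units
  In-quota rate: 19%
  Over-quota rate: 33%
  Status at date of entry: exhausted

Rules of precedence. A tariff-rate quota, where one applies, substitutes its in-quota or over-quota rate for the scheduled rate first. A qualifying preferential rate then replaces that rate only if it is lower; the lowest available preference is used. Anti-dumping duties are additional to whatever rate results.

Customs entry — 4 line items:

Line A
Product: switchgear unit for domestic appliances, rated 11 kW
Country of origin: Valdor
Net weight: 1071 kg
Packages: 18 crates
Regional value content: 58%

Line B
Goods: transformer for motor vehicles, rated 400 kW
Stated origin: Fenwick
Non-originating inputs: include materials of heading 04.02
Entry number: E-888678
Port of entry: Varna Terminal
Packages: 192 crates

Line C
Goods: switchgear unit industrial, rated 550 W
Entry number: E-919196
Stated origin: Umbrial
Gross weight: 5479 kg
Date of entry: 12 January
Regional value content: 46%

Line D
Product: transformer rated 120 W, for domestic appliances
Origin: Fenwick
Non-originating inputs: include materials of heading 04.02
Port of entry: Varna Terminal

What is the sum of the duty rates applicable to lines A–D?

77%

Line A: switchgear unit → 04.01; rated 11 kW → 04.01.02; for domestic appliances → 04.01.02.02. Scheduled 7%. Valdor agreement on 04.01.03.02: 04.01.02.02 not covered. → 7%.
Line B: transformer → 04.02; rated 400 kW → 04.02.01; for motor vehicles → 04.02.01.01. Scheduled 23%. Fenwick agreement on 04.01.02.03: 04.02.01.01 not covered. → 23%.
Line C: switchgear unit → 04.01; rated 550 W → 04.01.01; industrial → 04.01.01.02. Scheduled 15%. Umbrial agreement on 04.01: RVC < 60%. → 15%.
Line D: transformer → 04.02; rated 120 W → 04.02.02; for domestic appliances → 04.02.02.02. Scheduled 32%. Fenwick agreement on 04.01.02.03: 04.02.02.02 not covered. → 32%.
Sum: 7% + 23% + 15% + 32% = 77%.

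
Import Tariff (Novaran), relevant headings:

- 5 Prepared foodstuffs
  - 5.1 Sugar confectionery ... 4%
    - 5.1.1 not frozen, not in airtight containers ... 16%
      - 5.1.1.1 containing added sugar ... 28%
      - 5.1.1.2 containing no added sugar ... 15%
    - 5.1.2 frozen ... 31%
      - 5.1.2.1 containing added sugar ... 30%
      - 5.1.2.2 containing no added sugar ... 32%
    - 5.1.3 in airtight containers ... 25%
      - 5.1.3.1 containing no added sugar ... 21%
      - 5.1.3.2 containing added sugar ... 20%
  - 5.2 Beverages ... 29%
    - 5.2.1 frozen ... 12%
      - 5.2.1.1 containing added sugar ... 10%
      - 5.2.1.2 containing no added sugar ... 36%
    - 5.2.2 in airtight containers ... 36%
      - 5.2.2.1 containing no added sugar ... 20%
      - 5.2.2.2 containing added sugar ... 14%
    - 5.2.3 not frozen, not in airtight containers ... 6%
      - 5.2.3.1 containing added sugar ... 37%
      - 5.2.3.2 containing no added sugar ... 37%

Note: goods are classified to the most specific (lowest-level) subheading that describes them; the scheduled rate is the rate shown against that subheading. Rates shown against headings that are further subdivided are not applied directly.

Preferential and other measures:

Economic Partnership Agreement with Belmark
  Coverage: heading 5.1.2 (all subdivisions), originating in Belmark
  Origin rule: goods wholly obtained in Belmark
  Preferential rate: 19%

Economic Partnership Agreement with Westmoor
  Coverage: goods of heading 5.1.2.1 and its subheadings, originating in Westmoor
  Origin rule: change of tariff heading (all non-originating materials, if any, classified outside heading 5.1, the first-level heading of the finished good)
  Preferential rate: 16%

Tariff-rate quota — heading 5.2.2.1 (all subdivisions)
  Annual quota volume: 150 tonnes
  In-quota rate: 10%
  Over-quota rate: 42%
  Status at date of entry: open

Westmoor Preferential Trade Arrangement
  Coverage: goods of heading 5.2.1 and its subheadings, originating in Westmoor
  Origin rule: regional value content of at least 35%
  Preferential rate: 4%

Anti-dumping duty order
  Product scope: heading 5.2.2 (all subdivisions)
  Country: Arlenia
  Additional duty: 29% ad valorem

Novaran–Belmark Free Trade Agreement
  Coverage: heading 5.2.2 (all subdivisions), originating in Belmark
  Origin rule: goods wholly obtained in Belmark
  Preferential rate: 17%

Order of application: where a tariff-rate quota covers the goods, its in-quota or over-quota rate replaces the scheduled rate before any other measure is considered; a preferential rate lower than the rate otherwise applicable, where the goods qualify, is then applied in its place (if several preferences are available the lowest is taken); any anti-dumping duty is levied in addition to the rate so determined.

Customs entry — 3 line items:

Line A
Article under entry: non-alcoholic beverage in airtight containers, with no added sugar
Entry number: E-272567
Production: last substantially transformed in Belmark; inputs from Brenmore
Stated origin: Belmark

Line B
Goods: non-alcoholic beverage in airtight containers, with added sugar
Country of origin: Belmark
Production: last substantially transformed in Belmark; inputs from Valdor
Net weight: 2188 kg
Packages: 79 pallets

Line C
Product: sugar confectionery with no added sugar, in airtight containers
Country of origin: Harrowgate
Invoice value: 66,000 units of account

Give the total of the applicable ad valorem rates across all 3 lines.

45%

Line A: non-alcoholic beverage → 5.2; in airtight containers → 5.2.2; with no added sugar → 5.2.2.1. Scheduled 20%. quota on 5.2.2.1 open → in-quota 10%; Belmark agreement on 5.1.2: 5.2.2.1 not covered; Belmark agreement on 5.2.2: not wholly obtained. → 10%.
Line B: non-alcoholic beverage → 5.2; in airtight containers → 5.2.2; with added sugar → 5.2.2.2. Scheduled 14%. Belmark agreement on 5.1.2: 5.2.2.2 not covered; Belmark agreement on 5.2.2: not wholly obtained. → 14%.
Line C: sugar confectionery → 5.1; in airtight containers → 5.1.3; with no added sugar → 5.1.3.1. Scheduled 21%. No special measure applies. → 21%.
Sum: 10% + 14% + 21% = 45%.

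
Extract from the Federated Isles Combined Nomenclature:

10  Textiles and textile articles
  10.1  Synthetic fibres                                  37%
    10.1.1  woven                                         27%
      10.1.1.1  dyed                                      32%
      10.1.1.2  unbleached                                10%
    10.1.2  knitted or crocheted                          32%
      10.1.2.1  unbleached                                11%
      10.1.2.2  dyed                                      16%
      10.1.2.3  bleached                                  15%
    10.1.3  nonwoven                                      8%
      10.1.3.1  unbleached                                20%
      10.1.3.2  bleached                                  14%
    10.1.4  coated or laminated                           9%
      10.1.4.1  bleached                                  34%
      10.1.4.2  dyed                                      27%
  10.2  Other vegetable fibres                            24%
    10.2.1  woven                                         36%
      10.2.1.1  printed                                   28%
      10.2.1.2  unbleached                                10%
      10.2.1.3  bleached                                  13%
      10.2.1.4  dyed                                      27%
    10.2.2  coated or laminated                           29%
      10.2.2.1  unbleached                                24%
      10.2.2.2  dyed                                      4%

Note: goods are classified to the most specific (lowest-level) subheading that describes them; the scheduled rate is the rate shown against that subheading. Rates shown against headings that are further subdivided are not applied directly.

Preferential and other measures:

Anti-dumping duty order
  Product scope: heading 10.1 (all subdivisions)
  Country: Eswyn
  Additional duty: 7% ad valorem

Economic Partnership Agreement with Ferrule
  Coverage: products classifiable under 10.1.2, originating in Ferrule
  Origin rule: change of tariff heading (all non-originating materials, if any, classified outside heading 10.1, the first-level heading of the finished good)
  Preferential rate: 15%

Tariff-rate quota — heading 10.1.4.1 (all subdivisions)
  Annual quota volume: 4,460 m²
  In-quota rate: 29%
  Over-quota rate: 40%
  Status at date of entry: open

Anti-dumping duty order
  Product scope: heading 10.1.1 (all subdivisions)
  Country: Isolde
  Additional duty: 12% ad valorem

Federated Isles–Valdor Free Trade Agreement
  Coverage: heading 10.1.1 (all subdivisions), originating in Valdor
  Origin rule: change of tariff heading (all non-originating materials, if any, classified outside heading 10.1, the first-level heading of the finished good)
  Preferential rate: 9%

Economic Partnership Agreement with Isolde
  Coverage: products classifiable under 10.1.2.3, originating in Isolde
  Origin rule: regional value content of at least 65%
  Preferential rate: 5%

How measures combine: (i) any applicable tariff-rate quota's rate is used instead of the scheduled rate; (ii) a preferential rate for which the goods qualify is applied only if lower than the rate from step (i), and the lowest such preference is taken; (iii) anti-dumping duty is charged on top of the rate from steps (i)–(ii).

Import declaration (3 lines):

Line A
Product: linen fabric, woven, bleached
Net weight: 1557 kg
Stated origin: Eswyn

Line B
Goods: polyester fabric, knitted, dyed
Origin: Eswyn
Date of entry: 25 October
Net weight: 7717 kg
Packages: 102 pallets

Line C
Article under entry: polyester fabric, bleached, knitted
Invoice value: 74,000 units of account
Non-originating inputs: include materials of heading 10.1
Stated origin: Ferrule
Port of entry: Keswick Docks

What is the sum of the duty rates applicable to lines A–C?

Line A: linen → 10.2; woven → 10.2.1; bleached → 10.2.1.3. Scheduled 13%. No special measure applies. → 13%.
Line B: polyester → 10.1; knitted → 10.1.2; dyed → 10.1.2.2. Scheduled 16%. anti-dumping (Eswyn, 10.1): +7%; total 16% + 7% = 23%. → 23%.
Line C: polyester → 10.1; knitted → 10.1.2; bleached → 10.1.2.3. Scheduled 15%. Ferrule agreement on 10.1.2: CTH not met. → 15%.
Sum: 13% + 23% + 15% = 51%.

51%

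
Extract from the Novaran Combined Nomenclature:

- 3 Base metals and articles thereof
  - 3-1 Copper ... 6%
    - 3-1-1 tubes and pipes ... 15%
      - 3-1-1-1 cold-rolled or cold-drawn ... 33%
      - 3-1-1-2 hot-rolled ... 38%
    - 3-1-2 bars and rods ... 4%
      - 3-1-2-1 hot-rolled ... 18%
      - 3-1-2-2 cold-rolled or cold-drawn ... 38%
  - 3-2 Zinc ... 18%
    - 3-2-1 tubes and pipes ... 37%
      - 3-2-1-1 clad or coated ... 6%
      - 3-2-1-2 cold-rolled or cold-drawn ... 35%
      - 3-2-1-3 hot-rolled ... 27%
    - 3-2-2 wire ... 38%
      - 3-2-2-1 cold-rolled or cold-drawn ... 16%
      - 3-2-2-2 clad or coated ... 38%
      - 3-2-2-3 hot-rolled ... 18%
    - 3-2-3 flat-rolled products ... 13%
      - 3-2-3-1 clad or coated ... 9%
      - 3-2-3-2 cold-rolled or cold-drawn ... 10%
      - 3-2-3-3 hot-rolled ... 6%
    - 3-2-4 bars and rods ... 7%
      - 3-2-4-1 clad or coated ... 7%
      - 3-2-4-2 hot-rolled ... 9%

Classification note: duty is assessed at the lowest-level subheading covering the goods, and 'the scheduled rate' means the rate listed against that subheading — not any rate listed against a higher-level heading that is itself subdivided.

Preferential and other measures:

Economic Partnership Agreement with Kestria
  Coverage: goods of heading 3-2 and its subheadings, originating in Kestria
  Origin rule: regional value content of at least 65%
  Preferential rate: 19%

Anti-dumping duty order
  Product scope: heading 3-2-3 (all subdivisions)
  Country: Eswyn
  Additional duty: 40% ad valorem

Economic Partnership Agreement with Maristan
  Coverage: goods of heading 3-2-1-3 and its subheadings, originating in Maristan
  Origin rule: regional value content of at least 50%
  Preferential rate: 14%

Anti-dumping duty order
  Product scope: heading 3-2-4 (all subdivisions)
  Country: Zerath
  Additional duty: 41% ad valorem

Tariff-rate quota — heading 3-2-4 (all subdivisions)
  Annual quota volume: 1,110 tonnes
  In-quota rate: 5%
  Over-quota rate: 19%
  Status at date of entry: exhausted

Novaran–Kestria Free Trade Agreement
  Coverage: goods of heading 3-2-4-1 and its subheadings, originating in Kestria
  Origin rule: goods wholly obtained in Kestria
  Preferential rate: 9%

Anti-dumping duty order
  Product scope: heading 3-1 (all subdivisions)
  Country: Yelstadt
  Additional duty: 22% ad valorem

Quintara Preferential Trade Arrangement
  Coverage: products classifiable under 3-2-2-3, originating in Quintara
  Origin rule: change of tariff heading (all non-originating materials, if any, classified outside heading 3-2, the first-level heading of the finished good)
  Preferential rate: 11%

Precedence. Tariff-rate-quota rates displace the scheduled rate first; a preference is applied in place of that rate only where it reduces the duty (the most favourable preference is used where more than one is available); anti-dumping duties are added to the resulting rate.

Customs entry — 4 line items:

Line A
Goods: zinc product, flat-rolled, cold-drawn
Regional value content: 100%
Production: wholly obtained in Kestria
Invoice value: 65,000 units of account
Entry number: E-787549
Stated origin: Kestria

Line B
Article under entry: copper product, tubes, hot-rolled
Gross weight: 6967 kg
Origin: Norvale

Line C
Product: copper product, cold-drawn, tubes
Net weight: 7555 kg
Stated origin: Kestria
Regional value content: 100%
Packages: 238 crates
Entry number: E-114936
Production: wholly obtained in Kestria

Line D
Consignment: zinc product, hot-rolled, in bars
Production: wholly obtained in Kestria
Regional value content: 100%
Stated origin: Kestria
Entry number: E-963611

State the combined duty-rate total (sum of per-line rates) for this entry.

100%

Line A: zinc → 3-2; flat-rolled → 3-2-3; cold-drawn → 3-2-3-2. Scheduled 10%. Kestria agreement on 3-2: RVC ≥ 65% → 19% available; Kestria agreement on 3-2-4-1: 3-2-3-2 not covered; preference 19% not lower than 10% → no reduction. → 10%.
Line B: copper → 3-1; tubes → 3-1-1; hot-rolled → 3-1-1-2. Scheduled 38%. No special measure applies. → 38%.
Line C: copper → 3-1; tubes → 3-1-1; cold-drawn → 3-1-1-1. Scheduled 33%. Kestria agreement on 3-2: 3-1-1-1 not covered; Kestria agreement on 3-2-4-1: 3-1-1-1 not covered. → 33%.
Line D: zinc → 3-2; in bars → 3-2-4; hot-rolled → 3-2-4-2. Scheduled 9%. quota on 3-2-4 exhausted → over-quota 19%; Kestria agreement on 3-2: RVC ≥ 65% → 19% available; Kestria agreement on 3-2-4-1: 3-2-4-2 not covered; preference 19% not lower than 19% → no reduction. → 19%.
Sum: 10% + 38% + 33% + 19% = 100%.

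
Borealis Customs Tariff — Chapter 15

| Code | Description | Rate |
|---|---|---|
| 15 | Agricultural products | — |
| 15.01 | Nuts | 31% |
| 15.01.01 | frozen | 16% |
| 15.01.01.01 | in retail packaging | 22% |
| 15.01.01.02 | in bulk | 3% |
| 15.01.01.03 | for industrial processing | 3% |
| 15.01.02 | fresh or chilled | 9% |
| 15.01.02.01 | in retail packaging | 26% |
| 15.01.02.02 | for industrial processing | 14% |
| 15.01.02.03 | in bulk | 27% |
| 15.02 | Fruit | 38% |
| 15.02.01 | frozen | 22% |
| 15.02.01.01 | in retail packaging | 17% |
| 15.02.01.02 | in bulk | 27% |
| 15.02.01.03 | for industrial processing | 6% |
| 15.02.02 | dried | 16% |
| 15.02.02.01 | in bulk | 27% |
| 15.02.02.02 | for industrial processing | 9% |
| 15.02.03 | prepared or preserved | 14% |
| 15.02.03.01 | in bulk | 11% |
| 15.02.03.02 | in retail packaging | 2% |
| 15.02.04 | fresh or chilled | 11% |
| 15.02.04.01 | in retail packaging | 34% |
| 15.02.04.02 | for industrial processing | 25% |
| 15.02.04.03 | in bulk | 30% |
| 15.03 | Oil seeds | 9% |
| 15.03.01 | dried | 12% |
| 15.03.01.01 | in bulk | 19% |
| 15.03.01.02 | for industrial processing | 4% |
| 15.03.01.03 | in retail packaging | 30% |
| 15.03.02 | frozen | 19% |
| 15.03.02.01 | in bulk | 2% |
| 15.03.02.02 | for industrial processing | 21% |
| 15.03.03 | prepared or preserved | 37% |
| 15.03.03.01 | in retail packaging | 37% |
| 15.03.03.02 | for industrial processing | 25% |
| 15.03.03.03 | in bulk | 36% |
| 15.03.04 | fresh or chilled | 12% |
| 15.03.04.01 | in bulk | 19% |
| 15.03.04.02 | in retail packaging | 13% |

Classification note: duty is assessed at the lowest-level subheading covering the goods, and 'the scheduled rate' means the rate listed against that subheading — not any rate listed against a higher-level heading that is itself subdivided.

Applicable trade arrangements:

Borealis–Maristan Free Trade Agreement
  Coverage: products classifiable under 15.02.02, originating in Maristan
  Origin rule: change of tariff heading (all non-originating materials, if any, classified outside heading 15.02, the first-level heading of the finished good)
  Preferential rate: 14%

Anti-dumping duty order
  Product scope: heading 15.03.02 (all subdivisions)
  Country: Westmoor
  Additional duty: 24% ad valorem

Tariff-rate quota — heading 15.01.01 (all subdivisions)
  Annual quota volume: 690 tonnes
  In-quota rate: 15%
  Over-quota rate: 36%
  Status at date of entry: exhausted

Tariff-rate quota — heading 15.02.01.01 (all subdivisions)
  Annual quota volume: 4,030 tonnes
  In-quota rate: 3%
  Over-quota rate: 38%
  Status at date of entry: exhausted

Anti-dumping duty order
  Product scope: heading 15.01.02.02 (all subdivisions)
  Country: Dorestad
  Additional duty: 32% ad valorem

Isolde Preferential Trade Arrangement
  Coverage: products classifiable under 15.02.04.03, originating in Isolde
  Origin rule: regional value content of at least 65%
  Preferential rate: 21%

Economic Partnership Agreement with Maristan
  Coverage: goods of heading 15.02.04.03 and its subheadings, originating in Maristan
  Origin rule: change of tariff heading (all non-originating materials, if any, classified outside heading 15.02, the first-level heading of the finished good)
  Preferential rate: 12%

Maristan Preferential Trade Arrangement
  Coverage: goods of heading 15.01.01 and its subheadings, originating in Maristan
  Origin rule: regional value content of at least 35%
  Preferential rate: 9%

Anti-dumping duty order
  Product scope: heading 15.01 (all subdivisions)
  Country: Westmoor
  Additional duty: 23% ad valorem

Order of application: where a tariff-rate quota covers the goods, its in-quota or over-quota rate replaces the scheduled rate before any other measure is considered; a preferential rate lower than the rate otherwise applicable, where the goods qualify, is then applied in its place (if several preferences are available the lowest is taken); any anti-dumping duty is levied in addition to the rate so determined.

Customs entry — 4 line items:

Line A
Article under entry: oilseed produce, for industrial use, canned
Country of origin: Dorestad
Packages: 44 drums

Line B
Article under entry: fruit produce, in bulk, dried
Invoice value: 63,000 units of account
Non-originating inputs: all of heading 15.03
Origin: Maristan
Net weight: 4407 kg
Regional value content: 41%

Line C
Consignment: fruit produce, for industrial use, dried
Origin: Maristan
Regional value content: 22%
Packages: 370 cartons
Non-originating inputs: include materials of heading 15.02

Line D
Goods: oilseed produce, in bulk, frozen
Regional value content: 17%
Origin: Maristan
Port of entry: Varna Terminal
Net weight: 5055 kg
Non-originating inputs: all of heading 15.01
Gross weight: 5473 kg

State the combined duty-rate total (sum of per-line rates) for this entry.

50%

Line A: oilseed → 15.03; canned → 15.03.03; for industrial use → 15.03.03.02. Scheduled 25%. No special measure applies. → 25%.
Line B: fruit → 15.02; dried → 15.02.02; in bulk → 15.02.02.01. Scheduled 27%. Maristan agreement on 15.02.02: CTH met → 14% available; Maristan agreement on 15.02.04.03: 15.02.02.01 not covered; Maristan agreement on 15.01.01: 15.02.02.01 not covered; preferential 14%. → 14%.
Line C: fruit → 15.02; dried → 15.02.02; for industrial use → 15.02.02.02. Scheduled 9%. Maristan agreement on 15.02.02: CTH not met; Maristan agreement on 15.02.04.03: 15.02.02.02 not covered; Maristan agreement on 15.01.01: 15.02.02.02 not covered. → 9%.
Line D: oilseed → 15.03; frozen → 15.03.02; in bulk → 15.03.02.01. Scheduled 2%. Maristan agreement on 15.02.02: 15.03.02.01 not covered; Maristan agreement on 15.02.04.03: 15.03.02.01 not covered; Maristan agreement on 15.01.01: 15.03.02.01 not covered. → 2%.
Sum: 25% + 14% + 9% + 2% = 50%.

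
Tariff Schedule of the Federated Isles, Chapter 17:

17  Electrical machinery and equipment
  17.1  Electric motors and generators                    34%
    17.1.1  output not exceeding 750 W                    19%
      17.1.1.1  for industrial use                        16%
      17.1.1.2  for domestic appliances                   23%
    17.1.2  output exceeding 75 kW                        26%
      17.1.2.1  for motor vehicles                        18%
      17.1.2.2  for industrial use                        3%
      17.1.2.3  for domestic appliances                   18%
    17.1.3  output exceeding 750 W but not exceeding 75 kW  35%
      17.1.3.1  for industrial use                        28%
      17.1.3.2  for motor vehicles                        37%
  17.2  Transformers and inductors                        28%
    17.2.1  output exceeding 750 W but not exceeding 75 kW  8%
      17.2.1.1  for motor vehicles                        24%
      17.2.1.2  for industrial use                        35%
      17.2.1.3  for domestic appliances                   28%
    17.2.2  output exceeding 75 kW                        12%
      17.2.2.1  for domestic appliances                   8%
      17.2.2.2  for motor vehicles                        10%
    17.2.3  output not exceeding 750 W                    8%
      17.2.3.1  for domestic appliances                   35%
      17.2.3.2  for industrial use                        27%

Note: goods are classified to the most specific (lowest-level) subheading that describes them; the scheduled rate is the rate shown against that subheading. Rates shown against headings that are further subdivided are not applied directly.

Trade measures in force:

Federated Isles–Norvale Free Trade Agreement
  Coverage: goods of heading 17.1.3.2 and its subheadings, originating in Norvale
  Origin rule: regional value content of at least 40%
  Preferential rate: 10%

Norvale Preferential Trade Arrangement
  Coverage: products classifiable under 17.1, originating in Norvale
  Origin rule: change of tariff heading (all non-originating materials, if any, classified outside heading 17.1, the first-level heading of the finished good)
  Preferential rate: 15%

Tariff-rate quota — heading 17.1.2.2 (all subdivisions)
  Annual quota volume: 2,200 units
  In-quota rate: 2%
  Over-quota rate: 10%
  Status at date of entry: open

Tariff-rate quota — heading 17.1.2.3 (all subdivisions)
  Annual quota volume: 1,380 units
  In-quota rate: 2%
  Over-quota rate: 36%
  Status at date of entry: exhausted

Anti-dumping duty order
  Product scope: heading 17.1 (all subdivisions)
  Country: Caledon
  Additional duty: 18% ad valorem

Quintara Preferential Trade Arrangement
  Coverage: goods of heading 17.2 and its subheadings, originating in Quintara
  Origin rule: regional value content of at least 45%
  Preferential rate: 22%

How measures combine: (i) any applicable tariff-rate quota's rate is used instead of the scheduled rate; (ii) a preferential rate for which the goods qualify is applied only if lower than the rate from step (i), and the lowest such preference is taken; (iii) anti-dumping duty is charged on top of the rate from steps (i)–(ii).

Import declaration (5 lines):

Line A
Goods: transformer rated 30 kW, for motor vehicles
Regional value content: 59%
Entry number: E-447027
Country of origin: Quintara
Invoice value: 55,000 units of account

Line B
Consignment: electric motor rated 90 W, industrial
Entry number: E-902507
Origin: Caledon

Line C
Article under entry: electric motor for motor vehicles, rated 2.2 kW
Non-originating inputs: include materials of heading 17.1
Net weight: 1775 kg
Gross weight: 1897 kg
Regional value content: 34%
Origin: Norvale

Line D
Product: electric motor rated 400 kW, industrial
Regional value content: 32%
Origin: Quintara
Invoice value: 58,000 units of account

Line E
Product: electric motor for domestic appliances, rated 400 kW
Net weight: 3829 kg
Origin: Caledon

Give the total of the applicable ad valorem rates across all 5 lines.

Line A: transformer → 17.2; rated 30 kW → 17.2.1; for motor vehicles → 17.2.1.1. Scheduled 24%. Quintara agreement on 17.2: RVC ≥ 45% → 22% available; preferential 22%. → 22%.
Line B: electric motor → 17.1; rated 90 W → 17.1.1; industrial → 17.1.1.1. Scheduled 16%. anti-dumping (Caledon, 17.1): +18%; total 16% + 18% = 34%. → 34%.
Line C: electric motor → 17.1; rated 2.2 kW → 17.1.3; for motor vehicles → 17.1.3.2. Scheduled 37%. Norvale agreement on 17.1.3.2: RVC < 40%; Norvale agreement on 17.1: CTH not met. → 37%.
Line D: electric motor → 17.1; rated 400 kW → 17.1.2; industrial → 17.1.2.2. Scheduled 3%. quota on 17.1.2.2 open → in-quota 2%; Quintara agreement on 17.2: 17.1.2.2 not covered. → 2%.
Line E: electric motor → 17.1; rated 400 kW → 17.1.2; for domestic appliances → 17.1.2.3. Scheduled 18%. quota on 17.1.2.3 exhausted → over-quota 36%; anti-dumping (Caledon, 17.1): +18%; total 36% + 18% = 54%. → 54%.
Sum: 22% + 34% + 37% + 2% + 54% = 149%.

149%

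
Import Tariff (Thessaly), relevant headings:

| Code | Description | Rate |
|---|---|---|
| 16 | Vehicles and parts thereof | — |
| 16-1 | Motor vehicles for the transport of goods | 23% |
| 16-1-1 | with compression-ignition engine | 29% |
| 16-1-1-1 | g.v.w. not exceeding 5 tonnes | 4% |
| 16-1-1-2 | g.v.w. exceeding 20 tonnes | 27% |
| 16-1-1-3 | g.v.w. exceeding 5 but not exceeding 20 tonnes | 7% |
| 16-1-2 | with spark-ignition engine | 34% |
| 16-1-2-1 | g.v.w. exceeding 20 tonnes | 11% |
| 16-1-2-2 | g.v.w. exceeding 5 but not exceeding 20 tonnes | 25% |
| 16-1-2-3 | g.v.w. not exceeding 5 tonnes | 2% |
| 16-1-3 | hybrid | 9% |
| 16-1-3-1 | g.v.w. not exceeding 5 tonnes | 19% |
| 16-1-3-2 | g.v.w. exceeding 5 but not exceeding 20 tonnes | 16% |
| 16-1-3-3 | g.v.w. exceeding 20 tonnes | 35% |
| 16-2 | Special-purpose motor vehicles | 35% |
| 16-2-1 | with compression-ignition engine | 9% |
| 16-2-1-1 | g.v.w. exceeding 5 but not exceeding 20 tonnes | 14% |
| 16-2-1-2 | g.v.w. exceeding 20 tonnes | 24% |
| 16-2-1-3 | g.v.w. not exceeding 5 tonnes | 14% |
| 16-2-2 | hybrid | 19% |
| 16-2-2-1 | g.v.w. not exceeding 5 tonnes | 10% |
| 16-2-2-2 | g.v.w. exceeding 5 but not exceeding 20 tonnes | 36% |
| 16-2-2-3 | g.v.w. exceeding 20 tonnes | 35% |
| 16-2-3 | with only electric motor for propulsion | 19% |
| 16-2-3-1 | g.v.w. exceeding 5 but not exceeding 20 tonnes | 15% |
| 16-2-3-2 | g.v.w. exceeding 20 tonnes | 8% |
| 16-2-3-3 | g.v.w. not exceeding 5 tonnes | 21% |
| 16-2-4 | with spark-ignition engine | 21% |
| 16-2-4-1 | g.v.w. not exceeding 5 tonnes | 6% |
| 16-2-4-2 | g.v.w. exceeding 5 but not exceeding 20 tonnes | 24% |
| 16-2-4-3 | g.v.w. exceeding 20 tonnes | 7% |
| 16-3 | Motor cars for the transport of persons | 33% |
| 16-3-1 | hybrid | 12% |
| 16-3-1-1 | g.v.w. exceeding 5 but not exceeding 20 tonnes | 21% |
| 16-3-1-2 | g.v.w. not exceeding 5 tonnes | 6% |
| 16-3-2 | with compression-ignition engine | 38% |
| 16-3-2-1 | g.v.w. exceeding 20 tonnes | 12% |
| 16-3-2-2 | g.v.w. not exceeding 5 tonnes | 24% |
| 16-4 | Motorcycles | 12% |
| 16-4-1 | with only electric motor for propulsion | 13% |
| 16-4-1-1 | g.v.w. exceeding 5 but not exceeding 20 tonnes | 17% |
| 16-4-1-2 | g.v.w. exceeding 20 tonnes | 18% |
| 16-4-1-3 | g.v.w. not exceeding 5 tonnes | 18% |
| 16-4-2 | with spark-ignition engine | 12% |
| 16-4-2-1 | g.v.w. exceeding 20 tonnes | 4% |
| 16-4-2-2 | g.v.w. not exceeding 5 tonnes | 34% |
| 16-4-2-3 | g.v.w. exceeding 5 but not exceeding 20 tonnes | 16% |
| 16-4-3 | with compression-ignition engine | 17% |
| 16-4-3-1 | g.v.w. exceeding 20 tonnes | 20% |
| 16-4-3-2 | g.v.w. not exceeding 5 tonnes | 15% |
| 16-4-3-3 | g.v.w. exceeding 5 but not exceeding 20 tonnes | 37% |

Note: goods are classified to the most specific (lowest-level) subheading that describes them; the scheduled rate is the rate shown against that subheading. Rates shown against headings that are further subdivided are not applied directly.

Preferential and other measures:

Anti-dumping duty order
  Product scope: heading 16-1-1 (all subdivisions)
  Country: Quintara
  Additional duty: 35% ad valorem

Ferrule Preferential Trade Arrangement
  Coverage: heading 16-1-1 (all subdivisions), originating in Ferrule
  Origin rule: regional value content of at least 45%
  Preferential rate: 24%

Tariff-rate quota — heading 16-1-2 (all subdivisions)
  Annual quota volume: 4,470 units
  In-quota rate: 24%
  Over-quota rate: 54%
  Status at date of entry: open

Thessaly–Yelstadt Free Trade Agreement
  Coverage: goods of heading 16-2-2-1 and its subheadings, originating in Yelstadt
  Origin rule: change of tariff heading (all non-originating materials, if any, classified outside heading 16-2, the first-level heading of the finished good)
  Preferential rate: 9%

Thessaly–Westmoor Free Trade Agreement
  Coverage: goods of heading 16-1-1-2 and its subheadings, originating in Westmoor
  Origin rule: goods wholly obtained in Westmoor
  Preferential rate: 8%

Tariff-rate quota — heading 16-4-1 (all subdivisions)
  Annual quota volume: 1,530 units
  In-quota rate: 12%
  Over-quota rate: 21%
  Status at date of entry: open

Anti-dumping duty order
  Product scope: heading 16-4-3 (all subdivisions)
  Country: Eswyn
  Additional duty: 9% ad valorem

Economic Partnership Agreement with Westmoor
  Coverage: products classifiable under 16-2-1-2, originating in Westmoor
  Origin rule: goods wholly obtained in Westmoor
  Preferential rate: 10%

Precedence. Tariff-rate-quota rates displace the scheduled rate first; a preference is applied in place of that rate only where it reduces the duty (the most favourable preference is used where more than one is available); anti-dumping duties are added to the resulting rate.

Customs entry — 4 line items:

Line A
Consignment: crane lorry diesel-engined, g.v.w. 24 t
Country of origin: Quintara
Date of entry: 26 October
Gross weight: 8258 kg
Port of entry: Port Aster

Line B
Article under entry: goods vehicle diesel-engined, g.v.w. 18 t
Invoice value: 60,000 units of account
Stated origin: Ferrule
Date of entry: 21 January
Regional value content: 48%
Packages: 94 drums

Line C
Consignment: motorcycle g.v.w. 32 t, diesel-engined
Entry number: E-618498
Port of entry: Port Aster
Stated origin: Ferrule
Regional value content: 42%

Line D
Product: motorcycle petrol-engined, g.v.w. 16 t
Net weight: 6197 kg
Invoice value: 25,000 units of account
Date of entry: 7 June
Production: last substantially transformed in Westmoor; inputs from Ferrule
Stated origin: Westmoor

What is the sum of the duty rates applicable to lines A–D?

67%

Line A: crane lorry → 16-2; diesel-engined → 16-2-1; g.v.w. 24 t → 16-2-1-2. Scheduled 24%. No special measure applies. → 24%.
Line B: goods vehicle → 16-1; diesel-engined → 16-1-1; g.v.w. 18 t → 16-1-1-3. Scheduled 7%. Ferrule agreement on 16-1-1: RVC ≥ 45% → 24% available; preference 24% not lower than 7% → no reduction. → 7%.
Line C: motorcycle → 16-4; diesel-engined → 16-4-3; g.v.w. 32 t → 16-4-3-1. Scheduled 20%. Ferrule agreement on 16-1-1: 16-4-3-1 not covered. → 20%.
Line D: motorcycle → 16-4; petrol-engined → 16-4-2; g.v.w. 16 t → 16-4-2-3. Scheduled 16%. Westmoor agreement on 16-1-1-2: 16-4-2-3 not covered; Westmoor agreement on 16-2-1-2: 16-4-2-3 not covered. → 16%.
Sum: 24% + 7% + 20% + 16% = 67%.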